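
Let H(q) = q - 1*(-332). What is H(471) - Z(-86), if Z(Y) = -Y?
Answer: 717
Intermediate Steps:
H(q) = 332 + q (H(q) = q + 332 = 332 + q)
H(471) - Z(-86) = (332 + 471) - (-1)*(-86) = 803 - 1*86 = 803 - 86 = 717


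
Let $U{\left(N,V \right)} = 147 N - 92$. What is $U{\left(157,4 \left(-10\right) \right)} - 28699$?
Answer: $-5712$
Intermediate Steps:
$U{\left(N,V \right)} = -92 + 147 N$
$U{\left(157,4 \left(-10\right) \right)} - 28699 = \left(-92 + 147 \cdot 157\right) - 28699 = \left(-92 + 23079\right) - 28699 = 22987 - 28699 = -5712$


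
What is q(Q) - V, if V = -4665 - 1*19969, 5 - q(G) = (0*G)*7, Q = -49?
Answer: 24639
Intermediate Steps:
q(G) = 5 (q(G) = 5 - 0*G*7 = 5 - 0*7 = 5 - 1*0 = 5 + 0 = 5)
V = -24634 (V = -4665 - 19969 = -24634)
q(Q) - V = 5 - 1*(-24634) = 5 + 24634 = 24639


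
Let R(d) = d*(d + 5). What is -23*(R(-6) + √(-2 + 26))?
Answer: -138 - 46*√6 ≈ -250.68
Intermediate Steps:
R(d) = d*(5 + d)
-23*(R(-6) + √(-2 + 26)) = -23*(-6*(5 - 6) + √(-2 + 26)) = -23*(-6*(-1) + √24) = -23*(6 + 2*√6) = -138 - 46*√6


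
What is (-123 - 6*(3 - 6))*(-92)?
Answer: 9660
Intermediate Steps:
(-123 - 6*(3 - 6))*(-92) = (-123 - 6*(-3))*(-92) = (-123 + 18)*(-92) = -105*(-92) = 9660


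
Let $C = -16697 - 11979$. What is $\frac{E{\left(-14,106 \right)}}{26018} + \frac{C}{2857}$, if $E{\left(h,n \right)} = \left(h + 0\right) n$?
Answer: $- \frac{375165978}{37166713} \approx -10.094$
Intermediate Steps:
$C = -28676$ ($C = -16697 - 11979 = -28676$)
$E{\left(h,n \right)} = h n$
$\frac{E{\left(-14,106 \right)}}{26018} + \frac{C}{2857} = \frac{\left(-14\right) 106}{26018} - \frac{28676}{2857} = \left(-1484\right) \frac{1}{26018} - \frac{28676}{2857} = - \frac{742}{13009} - \frac{28676}{2857} = - \frac{375165978}{37166713}$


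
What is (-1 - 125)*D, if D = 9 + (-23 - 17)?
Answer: 3906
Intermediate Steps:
D = -31 (D = 9 - 40 = -31)
(-1 - 125)*D = (-1 - 125)*(-31) = -126*(-31) = 3906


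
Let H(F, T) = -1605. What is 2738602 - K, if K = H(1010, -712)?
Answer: 2740207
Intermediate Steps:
K = -1605
2738602 - K = 2738602 - 1*(-1605) = 2738602 + 1605 = 2740207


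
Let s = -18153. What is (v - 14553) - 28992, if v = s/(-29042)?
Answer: -1264615737/29042 ≈ -43544.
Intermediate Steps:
v = 18153/29042 (v = -18153/(-29042) = -18153*(-1/29042) = 18153/29042 ≈ 0.62506)
(v - 14553) - 28992 = (18153/29042 - 14553) - 28992 = -422630073/29042 - 28992 = -1264615737/29042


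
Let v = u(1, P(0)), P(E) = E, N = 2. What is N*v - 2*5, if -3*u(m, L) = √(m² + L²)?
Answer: -32/3 ≈ -10.667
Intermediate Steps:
u(m, L) = -√(L² + m²)/3 (u(m, L) = -√(m² + L²)/3 = -√(L² + m²)/3)
v = -⅓ (v = -√(0² + 1²)/3 = -√(0 + 1)/3 = -√1/3 = -⅓*1 = -⅓ ≈ -0.33333)
N*v - 2*5 = 2*(-⅓) - 2*5 = -⅔ - 10 = -32/3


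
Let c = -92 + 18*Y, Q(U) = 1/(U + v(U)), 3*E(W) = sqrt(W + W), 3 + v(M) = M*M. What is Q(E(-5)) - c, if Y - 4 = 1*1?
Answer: 2585/1459 - 27*I*sqrt(10)/1459 ≈ 1.7718 - 0.058521*I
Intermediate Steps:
v(M) = -3 + M**2 (v(M) = -3 + M*M = -3 + M**2)
E(W) = sqrt(2)*sqrt(W)/3 (E(W) = sqrt(W + W)/3 = sqrt(2*W)/3 = (sqrt(2)*sqrt(W))/3 = sqrt(2)*sqrt(W)/3)
Y = 5 (Y = 4 + 1*1 = 4 + 1 = 5)
Q(U) = 1/(-3 + U + U**2) (Q(U) = 1/(U + (-3 + U**2)) = 1/(-3 + U + U**2))
c = -2 (c = -92 + 18*5 = -92 + 90 = -2)
Q(E(-5)) - c = 1/(-3 + sqrt(2)*sqrt(-5)/3 + (sqrt(2)*sqrt(-5)/3)**2) - 1*(-2) = 1/(-3 + sqrt(2)*(I*sqrt(5))/3 + (sqrt(2)*(I*sqrt(5))/3)**2) + 2 = 1/(-3 + I*sqrt(10)/3 + (I*sqrt(10)/3)**2) + 2 = 1/(-3 + I*sqrt(10)/3 - 10/9) + 2 = 1/(-37/9 + I*sqrt(10)/3) + 2 = 2 + 1/(-37/9 + I*sqrt(10)/3)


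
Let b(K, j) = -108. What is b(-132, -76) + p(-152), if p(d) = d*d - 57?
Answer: 22939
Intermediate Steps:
p(d) = -57 + d**2 (p(d) = d**2 - 57 = -57 + d**2)
b(-132, -76) + p(-152) = -108 + (-57 + (-152)**2) = -108 + (-57 + 23104) = -108 + 23047 = 22939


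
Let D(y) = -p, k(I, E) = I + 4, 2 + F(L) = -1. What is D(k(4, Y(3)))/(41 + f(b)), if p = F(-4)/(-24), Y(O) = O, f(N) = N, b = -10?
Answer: -1/248 ≈ -0.0040323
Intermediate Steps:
F(L) = -3 (F(L) = -2 - 1 = -3)
k(I, E) = 4 + I
p = 1/8 (p = -3/(-24) = -3*(-1/24) = 1/8 ≈ 0.12500)
D(y) = -1/8 (D(y) = -1*1/8 = -1/8)
D(k(4, Y(3)))/(41 + f(b)) = -1/8/(41 - 10) = -1/8/31 = (1/31)*(-1/8) = -1/248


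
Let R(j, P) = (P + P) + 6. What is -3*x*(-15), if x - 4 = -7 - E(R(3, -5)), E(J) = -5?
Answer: 90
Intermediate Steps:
R(j, P) = 6 + 2*P (R(j, P) = 2*P + 6 = 6 + 2*P)
x = 2 (x = 4 + (-7 - 1*(-5)) = 4 + (-7 + 5) = 4 - 2 = 2)
-3*x*(-15) = -3*2*(-15) = -6*(-15) = 90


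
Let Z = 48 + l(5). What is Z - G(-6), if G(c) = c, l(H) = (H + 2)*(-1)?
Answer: 47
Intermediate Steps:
l(H) = -2 - H (l(H) = (2 + H)*(-1) = -2 - H)
Z = 41 (Z = 48 + (-2 - 1*5) = 48 + (-2 - 5) = 48 - 7 = 41)
Z - G(-6) = 41 - 1*(-6) = 41 + 6 = 47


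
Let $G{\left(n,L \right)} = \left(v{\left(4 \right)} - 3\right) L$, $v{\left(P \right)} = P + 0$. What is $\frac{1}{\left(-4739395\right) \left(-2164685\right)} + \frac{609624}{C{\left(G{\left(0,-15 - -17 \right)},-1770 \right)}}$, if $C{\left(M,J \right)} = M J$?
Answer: $- \frac{104238563937148171}{605298538668925} \approx -172.21$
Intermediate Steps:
$v{\left(P \right)} = P$
$G{\left(n,L \right)} = L$ ($G{\left(n,L \right)} = \left(4 - 3\right) L = 1 L = L$)
$C{\left(M,J \right)} = J M$
$\frac{1}{\left(-4739395\right) \left(-2164685\right)} + \frac{609624}{C{\left(G{\left(0,-15 - -17 \right)},-1770 \right)}} = \frac{1}{\left(-4739395\right) \left(-2164685\right)} + \frac{609624}{\left(-1770\right) \left(-15 - -17\right)} = \left(- \frac{1}{4739395}\right) \left(- \frac{1}{2164685}\right) + \frac{609624}{\left(-1770\right) \left(-15 + 17\right)} = \frac{1}{10259297265575} + \frac{609624}{\left(-1770\right) 2} = \frac{1}{10259297265575} + \frac{609624}{-3540} = \frac{1}{10259297265575} + 609624 \left(- \frac{1}{3540}\right) = \frac{1}{10259297265575} - \frac{50802}{295} = - \frac{104238563937148171}{605298538668925}$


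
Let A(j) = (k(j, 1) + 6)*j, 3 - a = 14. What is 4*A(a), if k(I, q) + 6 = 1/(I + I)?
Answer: 2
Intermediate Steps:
a = -11 (a = 3 - 1*14 = 3 - 14 = -11)
k(I, q) = -6 + 1/(2*I) (k(I, q) = -6 + 1/(I + I) = -6 + 1/(2*I))
A(j) = ½ (A(j) = ((-6 + 1/(2*j)) + 6)*j = (1/(2*j))*j = ½)
4*A(a) = 4*(½) = 2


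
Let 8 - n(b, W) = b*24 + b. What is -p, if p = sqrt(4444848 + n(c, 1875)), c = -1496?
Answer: -4*sqrt(280141) ≈ -2117.1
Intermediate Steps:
n(b, W) = 8 - 25*b (n(b, W) = 8 - (b*24 + b) = 8 - (24*b + b) = 8 - 25*b)
p = 4*sqrt(280141) (p = sqrt(4444848 + (8 - 25*(-1496))) = sqrt(4444848 + (8 + 37400)) = sqrt(4444848 + 37408) = sqrt(4482256) = 4*sqrt(280141) ≈ 2117.1)
-p = -4*sqrt(280141)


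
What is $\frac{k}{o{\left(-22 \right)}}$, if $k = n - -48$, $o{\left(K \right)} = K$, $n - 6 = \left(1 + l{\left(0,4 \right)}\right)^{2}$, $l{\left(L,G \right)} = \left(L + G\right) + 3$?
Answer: $- \frac{59}{11} \approx -5.3636$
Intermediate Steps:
$l{\left(L,G \right)} = 3 + G + L$ ($l{\left(L,G \right)} = \left(G + L\right) + 3 = 3 + G + L$)
$n = 70$ ($n = 6 + \left(1 + \left(3 + 4 + 0\right)\right)^{2} = 6 + \left(1 + 7\right)^{2} = 6 + 8^{2} = 6 + 64 = 70$)
$k = 118$ ($k = 70 - -48 = 70 + 48 = 118$)
$\frac{k}{o{\left(-22 \right)}} = \frac{118}{-22} = 118 \left(- \frac{1}{22}\right) = - \frac{59}{11}$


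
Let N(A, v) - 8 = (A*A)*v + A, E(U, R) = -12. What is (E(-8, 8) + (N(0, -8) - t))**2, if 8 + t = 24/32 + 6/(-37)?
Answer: 255025/21904 ≈ 11.643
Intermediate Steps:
t = -1097/148 (t = -8 + (24/32 + 6/(-37)) = -8 + (24*(1/32) + 6*(-1/37)) = -8 + (3/4 - 6/37) = -8 + 87/148 = -1097/148 ≈ -7.4122)
N(A, v) = 8 + A + v*A**2 (N(A, v) = 8 + ((A*A)*v + A) = 8 + (A**2*v + A) = 8 + (v*A**2 + A) = 8 + (A + v*A**2) = 8 + A + v*A**2)
(E(-8, 8) + (N(0, -8) - t))**2 = (-12 + ((8 + 0 - 8*0**2) - 1*(-1097/148)))**2 = (-12 + ((8 + 0 - 8*0) + 1097/148))**2 = (-12 + ((8 + 0 + 0) + 1097/148))**2 = (-12 + (8 + 1097/148))**2 = (-12 + 2281/148)**2 = (505/148)**2 = 255025/21904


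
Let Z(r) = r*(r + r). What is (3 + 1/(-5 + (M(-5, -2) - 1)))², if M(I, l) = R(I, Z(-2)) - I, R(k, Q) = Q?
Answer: 484/49 ≈ 9.8775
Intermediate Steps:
Z(r) = 2*r² (Z(r) = r*(2*r) = 2*r²)
M(I, l) = 8 - I (M(I, l) = 2*(-2)² - I = 2*4 - I = 8 - I)
(3 + 1/(-5 + (M(-5, -2) - 1)))² = (3 + 1/(-5 + ((8 - 1*(-5)) - 1)))² = (3 + 1/(-5 + ((8 + 5) - 1)))² = (3 + 1/(-5 + (13 - 1)))² = (3 + 1/(-5 + 12))² = (3 + 1/7)² = (3 + ⅐)² = (22/7)² = 484/49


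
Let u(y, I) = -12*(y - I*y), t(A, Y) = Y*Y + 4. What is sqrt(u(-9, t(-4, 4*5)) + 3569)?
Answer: I*sqrt(39955) ≈ 199.89*I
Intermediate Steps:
t(A, Y) = 4 + Y**2 (t(A, Y) = Y**2 + 4 = 4 + Y**2)
u(y, I) = -12*y + 12*I*y (u(y, I) = -12*(y - I*y) = -12*y + 12*I*y)
sqrt(u(-9, t(-4, 4*5)) + 3569) = sqrt(12*(-9)*(-1 + (4 + (4*5)**2)) + 3569) = sqrt(12*(-9)*(-1 + (4 + 20**2)) + 3569) = sqrt(12*(-9)*(-1 + (4 + 400)) + 3569) = sqrt(12*(-9)*(-1 + 404) + 3569) = sqrt(12*(-9)*403 + 3569) = sqrt(-43524 + 3569) = sqrt(-39955) = I*sqrt(39955)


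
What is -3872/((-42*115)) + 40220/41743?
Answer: 177945748/100809345 ≈ 1.7652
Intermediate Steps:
-3872/((-42*115)) + 40220/41743 = -3872/(-4830) + 40220*(1/41743) = -3872*(-1/4830) + 40220/41743 = 1936/2415 + 40220/41743 = 177945748/100809345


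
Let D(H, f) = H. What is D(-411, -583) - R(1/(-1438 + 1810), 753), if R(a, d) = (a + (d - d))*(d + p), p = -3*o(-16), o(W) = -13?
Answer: -12807/31 ≈ -413.13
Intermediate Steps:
p = 39 (p = -3*(-13) = 39)
R(a, d) = a*(39 + d) (R(a, d) = (a + (d - d))*(d + 39) = (a + 0)*(39 + d) = a*(39 + d))
D(-411, -583) - R(1/(-1438 + 1810), 753) = -411 - (39 + 753)/(-1438 + 1810) = -411 - 792/372 = -411 - 1*66/31 = -411 - 66/31 = -12807/31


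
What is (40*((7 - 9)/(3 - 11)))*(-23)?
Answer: -230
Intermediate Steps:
(40*((7 - 9)/(3 - 11)))*(-23) = (40*(-2/(-8)))*(-23) = (40*(-2*(-1/8)))*(-23) = (40*(1/4))*(-23) = 10*(-23) = -230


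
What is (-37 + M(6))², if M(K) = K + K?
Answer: 625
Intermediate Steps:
M(K) = 2*K
(-37 + M(6))² = (-37 + 2*6)² = (-37 + 12)² = (-25)² = 625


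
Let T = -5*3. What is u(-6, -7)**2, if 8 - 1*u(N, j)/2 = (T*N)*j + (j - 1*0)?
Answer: 1664100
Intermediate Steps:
T = -15
u(N, j) = 16 - 2*j + 30*N*j (u(N, j) = 16 - 2*((-15*N)*j + (j - 1*0)) = 16 - 2*(-15*N*j + (j + 0)) = 16 - 2*(-15*N*j + j) = 16 - 2*(j - 15*N*j) = 16 + (-2*j + 30*N*j) = 16 - 2*j + 30*N*j)
u(-6, -7)**2 = (16 - 2*(-7) + 30*(-6)*(-7))**2 = (16 + 14 + 1260)**2 = 1290**2 = 1664100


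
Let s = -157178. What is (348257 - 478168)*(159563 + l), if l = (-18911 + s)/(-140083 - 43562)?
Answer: -3806798041153064/183645 ≈ -2.0729e+10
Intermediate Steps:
l = 176089/183645 (l = (-18911 - 157178)/(-140083 - 43562) = -176089/(-183645) = -176089*(-1/183645) = 176089/183645 ≈ 0.95886)
(348257 - 478168)*(159563 + l) = (348257 - 478168)*(159563 + 176089/183645) = -129911*29303123224/183645 = -3806798041153064/183645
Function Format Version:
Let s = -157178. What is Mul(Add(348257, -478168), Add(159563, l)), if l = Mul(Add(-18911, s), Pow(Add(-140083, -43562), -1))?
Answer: Rational(-3806798041153064, 183645) ≈ -2.0729e+10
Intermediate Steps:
l = Rational(176089, 183645) (l = Mul(Add(-18911, -157178), Pow(Add(-140083, -43562), -1)) = Mul(-176089, Pow(-183645, -1)) = Mul(-176089, Rational(-1, 183645)) = Rational(176089, 183645) ≈ 0.95886)
Mul(Add(348257, -478168), Add(159563, l)) = Mul(Add(348257, -478168), Add(159563, Rational(176089, 183645))) = Mul(-129911, Rational(29303123224, 183645)) = Rational(-3806798041153064, 183645)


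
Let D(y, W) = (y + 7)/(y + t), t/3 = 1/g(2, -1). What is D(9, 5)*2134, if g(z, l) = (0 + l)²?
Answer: 8536/3 ≈ 2845.3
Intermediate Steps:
g(z, l) = l²
t = 3 (t = 3/((-1)²) = 3/1 = 3*1 = 3)
D(y, W) = (7 + y)/(3 + y) (D(y, W) = (y + 7)/(y + 3) = (7 + y)/(3 + y))
D(9, 5)*2134 = ((7 + 9)/(3 + 9))*2134 = (16/12)*2134 = ((1/12)*16)*2134 = (4/3)*2134 = 8536/3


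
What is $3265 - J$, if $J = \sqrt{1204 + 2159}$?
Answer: $3265 - \sqrt{3363} \approx 3207.0$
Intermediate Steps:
$J = \sqrt{3363} \approx 57.991$
$3265 - J = 3265 - \sqrt{3363}$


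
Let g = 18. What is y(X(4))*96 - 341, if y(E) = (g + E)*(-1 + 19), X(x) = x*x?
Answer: 58411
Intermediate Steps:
X(x) = x²
y(E) = 324 + 18*E (y(E) = (18 + E)*(-1 + 19) = (18 + E)*18 = 324 + 18*E)
y(X(4))*96 - 341 = (324 + 18*4²)*96 - 341 = (324 + 18*16)*96 - 341 = (324 + 288)*96 - 341 = 612*96 - 341 = 58752 - 341 = 58411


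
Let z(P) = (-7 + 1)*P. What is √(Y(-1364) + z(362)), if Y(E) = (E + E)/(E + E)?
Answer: I*√2171 ≈ 46.594*I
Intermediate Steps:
z(P) = -6*P
Y(E) = 1 (Y(E) = (2*E)/((2*E)) = (2*E)*(1/(2*E)) = 1)
√(Y(-1364) + z(362)) = √(1 - 6*362) = √(1 - 2172) = √(-2171) = I*√2171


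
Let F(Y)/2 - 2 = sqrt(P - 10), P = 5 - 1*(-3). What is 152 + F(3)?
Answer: 156 + 2*I*sqrt(2) ≈ 156.0 + 2.8284*I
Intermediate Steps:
P = 8 (P = 5 + 3 = 8)
F(Y) = 4 + 2*I*sqrt(2) (F(Y) = 4 + 2*sqrt(8 - 10) = 4 + 2*sqrt(-2) = 4 + 2*(I*sqrt(2)) = 4 + 2*I*sqrt(2))
152 + F(3) = 152 + (4 + 2*I*sqrt(2)) = 156 + 2*I*sqrt(2)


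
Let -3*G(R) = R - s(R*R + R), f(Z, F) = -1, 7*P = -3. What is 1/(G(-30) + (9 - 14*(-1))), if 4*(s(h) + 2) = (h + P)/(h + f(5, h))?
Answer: 72996/2366291 ≈ 0.030848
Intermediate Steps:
P = -3/7 (P = (⅐)*(-3) = -3/7 ≈ -0.42857)
s(h) = -2 + (-3/7 + h)/(4*(-1 + h)) (s(h) = -2 + ((h - 3/7)/(h - 1))/4 = -2 + ((-3/7 + h)/(-1 + h))/4 = -2 + (-3/7 + h)/(4*(-1 + h)))
G(R) = -R/3 + (53 - 49*R - 49*R²)/(84*(-1 + R + R²)) (G(R) = -(R - (53 - 49*(R*R + R))/(28*(-1 + (R*R + R))))/3 = -(R - (53 - 49*(R² + R))/(28*(-1 + (R² + R))))/3 = -(R - (53 - 49*(R + R²))/(28*(-1 + (R + R²))))/3 = -(R - (53 + (-49*R - 49*R²))/(28*(-1 + R + R²)))/3 = -(R - (53 - 49*R - 49*R²)/(28*(-1 + R + R²)))/3 = -R/3 + (53 - 49*R - 49*R²)/(84*(-1 + R + R²)))
1/(G(-30) + (9 - 14*(-1))) = 1/((53 - 77*(-30)² - 28*(-30)³ - 21*(-30))/(84*(-1 - 30 + (-30)²)) + (9 - 14*(-1))) = 1/((53 - 77*900 - 28*(-27000) + 630)/(84*(-1 - 30 + 900)) + (9 + 14)) = 1/((1/84)*(53 - 69300 + 756000 + 630)/869 + 23) = 1/((1/84)*(1/869)*687383 + 23) = 1/(687383/72996 + 23) = 1/(2366291/72996) = 72996/2366291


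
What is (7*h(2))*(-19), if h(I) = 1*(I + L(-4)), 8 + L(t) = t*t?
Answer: -1330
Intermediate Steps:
L(t) = -8 + t² (L(t) = -8 + t*t = -8 + t²)
h(I) = 8 + I (h(I) = 1*(I + (-8 + (-4)²)) = 1*(I + (-8 + 16)) = 1*(I + 8) = 1*(8 + I) = 8 + I)
(7*h(2))*(-19) = (7*(8 + 2))*(-19) = (7*10)*(-19) = 70*(-19) = -1330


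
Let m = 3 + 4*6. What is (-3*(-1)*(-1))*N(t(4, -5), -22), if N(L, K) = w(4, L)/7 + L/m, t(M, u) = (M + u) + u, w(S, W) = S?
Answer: -22/21 ≈ -1.0476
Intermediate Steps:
m = 27 (m = 3 + 24 = 27)
t(M, u) = M + 2*u
N(L, K) = 4/7 + L/27
(-3*(-1)*(-1))*N(t(4, -5), -22) = (-3*(-1)*(-1))*(4/7 + (4 + 2*(-5))/27) = (3*(-1))*(4/7 + (4 - 10)/27) = -3*(4/7 + (1/27)*(-6)) = -3*(4/7 - 2/9) = -3*22/63 = -22/21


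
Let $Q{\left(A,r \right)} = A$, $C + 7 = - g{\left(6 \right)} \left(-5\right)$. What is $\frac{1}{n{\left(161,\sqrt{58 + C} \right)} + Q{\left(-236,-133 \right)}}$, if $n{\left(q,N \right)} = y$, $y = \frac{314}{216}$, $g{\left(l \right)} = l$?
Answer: $- \frac{108}{25331} \approx -0.0042636$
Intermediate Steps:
$C = 23$ ($C = -7 + \left(-1\right) 6 \left(-5\right) = -7 - -30 = -7 + 30 = 23$)
$y = \frac{157}{108}$ ($y = 314 \cdot \frac{1}{216} = \frac{157}{108} \approx 1.4537$)
$n{\left(q,N \right)} = \frac{157}{108}$
$\frac{1}{n{\left(161,\sqrt{58 + C} \right)} + Q{\left(-236,-133 \right)}} = \frac{1}{\frac{157}{108} - 236} = \frac{1}{- \frac{25331}{108}} = - \frac{108}{25331}$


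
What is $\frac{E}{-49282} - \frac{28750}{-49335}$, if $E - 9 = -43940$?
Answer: $\frac{31166899}{21141978} \approx 1.4742$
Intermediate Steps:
$E = -43931$ ($E = 9 - 43940 = -43931$)
$\frac{E}{-49282} - \frac{28750}{-49335} = - \frac{43931}{-49282} - \frac{28750}{-49335} = \left(-43931\right) \left(- \frac{1}{49282}\right) - - \frac{250}{429} = \frac{43931}{49282} + \frac{250}{429} = \frac{31166899}{21141978}$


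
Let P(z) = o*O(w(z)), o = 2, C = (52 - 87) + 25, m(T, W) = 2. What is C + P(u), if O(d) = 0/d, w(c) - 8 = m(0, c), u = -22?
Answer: -10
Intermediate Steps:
w(c) = 10 (w(c) = 8 + 2 = 10)
C = -10 (C = -35 + 25 = -10)
O(d) = 0
P(z) = 0 (P(z) = 2*0 = 0)
C + P(u) = -10 + 0 = -10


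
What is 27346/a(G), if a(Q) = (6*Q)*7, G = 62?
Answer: 13673/1302 ≈ 10.502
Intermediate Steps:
a(Q) = 42*Q
27346/a(G) = 27346/((42*62)) = 27346/2604 = 27346*(1/2604) = 13673/1302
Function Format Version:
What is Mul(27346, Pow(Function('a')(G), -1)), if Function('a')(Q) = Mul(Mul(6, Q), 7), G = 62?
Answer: Rational(13673, 1302) ≈ 10.502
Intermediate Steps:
Function('a')(Q) = Mul(42, Q)
Mul(27346, Pow(Function('a')(G), -1)) = Mul(27346, Pow(Mul(42, 62), -1)) = Mul(27346, Pow(2604, -1)) = Mul(27346, Rational(1, 2604)) = Rational(13673, 1302)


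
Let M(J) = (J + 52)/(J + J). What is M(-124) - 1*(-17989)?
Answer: 557668/31 ≈ 17989.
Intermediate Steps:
M(J) = (52 + J)/(2*J) (M(J) = (52 + J)/((2*J)) = (52 + J)*(1/(2*J)) = (52 + J)/(2*J))
M(-124) - 1*(-17989) = (½)*(52 - 124)/(-124) - 1*(-17989) = (½)*(-1/124)*(-72) + 17989 = 9/31 + 17989 = 557668/31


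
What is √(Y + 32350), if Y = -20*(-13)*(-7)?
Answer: √30530 ≈ 174.73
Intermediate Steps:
Y = -1820 (Y = 260*(-7) = -1820)
√(Y + 32350) = √(-1820 + 32350) = √30530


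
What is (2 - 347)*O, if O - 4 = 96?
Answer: -34500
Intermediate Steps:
O = 100 (O = 4 + 96 = 100)
(2 - 347)*O = (2 - 347)*100 = -345*100 = -34500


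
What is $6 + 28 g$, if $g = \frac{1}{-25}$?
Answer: $\frac{122}{25} \approx 4.88$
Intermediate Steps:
$g = - \frac{1}{25} \approx -0.04$
$6 + 28 g = 6 + 28 \left(- \frac{1}{25}\right) = 6 - \frac{28}{25} = \frac{122}{25}$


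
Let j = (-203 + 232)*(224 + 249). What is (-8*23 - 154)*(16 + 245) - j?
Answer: -101935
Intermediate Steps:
j = 13717 (j = 29*473 = 13717)
(-8*23 - 154)*(16 + 245) - j = (-8*23 - 154)*(16 + 245) - 1*13717 = (-184 - 154)*261 - 13717 = -338*261 - 13717 = -88218 - 13717 = -101935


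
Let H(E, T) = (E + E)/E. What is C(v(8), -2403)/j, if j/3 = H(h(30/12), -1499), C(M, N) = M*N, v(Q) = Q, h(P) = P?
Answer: -3204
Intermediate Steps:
H(E, T) = 2 (H(E, T) = (2*E)/E = 2)
j = 6 (j = 3*2 = 6)
C(v(8), -2403)/j = (8*(-2403))/6 = -19224*1/6 = -3204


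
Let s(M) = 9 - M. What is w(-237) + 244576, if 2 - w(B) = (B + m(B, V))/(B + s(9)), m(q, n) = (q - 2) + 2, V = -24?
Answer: 244576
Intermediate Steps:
m(q, n) = q (m(q, n) = (-2 + q) + 2 = q)
w(B) = 0 (w(B) = 2 - (B + B)/(B + (9 - 1*9)) = 2 - 2*B/(B + (9 - 9)) = 2 - 2*B/(B + 0) = 2 - 2*B/B = 2 - 1*2 = 2 - 2 = 0)
w(-237) + 244576 = 0 + 244576 = 244576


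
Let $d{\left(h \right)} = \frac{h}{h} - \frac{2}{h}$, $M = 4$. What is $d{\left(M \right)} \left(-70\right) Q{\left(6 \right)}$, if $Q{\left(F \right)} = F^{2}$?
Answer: $-1260$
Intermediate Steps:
$d{\left(h \right)} = 1 - \frac{2}{h}$
$d{\left(M \right)} \left(-70\right) Q{\left(6 \right)} = \frac{-2 + 4}{4} \left(-70\right) 6^{2} = \frac{1}{4} \cdot 2 \left(-70\right) 36 = \frac{1}{2} \left(-70\right) 36 = \left(-35\right) 36 = -1260$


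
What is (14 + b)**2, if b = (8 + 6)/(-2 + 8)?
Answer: 2401/9 ≈ 266.78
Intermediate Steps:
b = 7/3 (b = 14/6 = 14*(1/6) = 7/3 ≈ 2.3333)
(14 + b)**2 = (14 + 7/3)**2 = (49/3)**2 = 2401/9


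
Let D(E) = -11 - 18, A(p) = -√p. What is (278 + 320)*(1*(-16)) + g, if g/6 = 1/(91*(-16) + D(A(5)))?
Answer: -4736162/495 ≈ -9568.0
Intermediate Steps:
D(E) = -29
g = -2/495 (g = 6/(91*(-16) - 29) = 6/(-1456 - 29) = 6/(-1485) = 6*(-1/1485) = -2/495 ≈ -0.0040404)
(278 + 320)*(1*(-16)) + g = (278 + 320)*(1*(-16)) - 2/495 = 598*(-16) - 2/495 = -9568 - 2/495 = -4736162/495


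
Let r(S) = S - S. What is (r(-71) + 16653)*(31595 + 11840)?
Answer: 723323055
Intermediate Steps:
r(S) = 0
(r(-71) + 16653)*(31595 + 11840) = (0 + 16653)*(31595 + 11840) = 16653*43435 = 723323055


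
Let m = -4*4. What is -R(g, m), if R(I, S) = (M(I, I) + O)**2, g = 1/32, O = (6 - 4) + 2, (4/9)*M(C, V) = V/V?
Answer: -625/16 ≈ -39.063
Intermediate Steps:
M(C, V) = 9/4 (M(C, V) = 9*(V/V)/4 = (9/4)*1 = 9/4)
O = 4 (O = 2 + 2 = 4)
g = 1/32 ≈ 0.031250
m = -16
R(I, S) = 625/16 (R(I, S) = (9/4 + 4)**2 = (25/4)**2 = 625/16)
-R(g, m) = -1*625/16 = -625/16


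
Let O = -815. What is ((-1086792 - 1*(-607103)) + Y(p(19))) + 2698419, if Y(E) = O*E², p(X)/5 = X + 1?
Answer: -5931270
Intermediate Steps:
p(X) = 5 + 5*X (p(X) = 5*(X + 1) = 5*(1 + X) = 5 + 5*X)
Y(E) = -815*E²
((-1086792 - 1*(-607103)) + Y(p(19))) + 2698419 = ((-1086792 - 1*(-607103)) - 815*(5 + 5*19)²) + 2698419 = ((-1086792 + 607103) - 815*(5 + 95)²) + 2698419 = (-479689 - 815*100²) + 2698419 = (-479689 - 815*10000) + 2698419 = (-479689 - 8150000) + 2698419 = -8629689 + 2698419 = -5931270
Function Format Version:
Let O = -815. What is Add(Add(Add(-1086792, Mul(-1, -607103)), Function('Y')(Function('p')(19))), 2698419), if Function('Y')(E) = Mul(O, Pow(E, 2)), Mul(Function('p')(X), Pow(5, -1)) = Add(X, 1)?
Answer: -5931270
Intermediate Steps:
Function('p')(X) = Add(5, Mul(5, X)) (Function('p')(X) = Mul(5, Add(X, 1)) = Mul(5, Add(1, X)) = Add(5, Mul(5, X)))
Function('Y')(E) = Mul(-815, Pow(E, 2))
Add(Add(Add(-1086792, Mul(-1, -607103)), Function('Y')(Function('p')(19))), 2698419) = Add(Add(Add(-1086792, Mul(-1, -607103)), Mul(-815, Pow(Add(5, Mul(5, 19)), 2))), 2698419) = Add(Add(Add(-1086792, 607103), Mul(-815, Pow(Add(5, 95), 2))), 2698419) = Add(Add(-479689, Mul(-815, Pow(100, 2))), 2698419) = Add(Add(-479689, Mul(-815, 10000)), 2698419) = Add(Add(-479689, -8150000), 2698419) = Add(-8629689, 2698419) = -5931270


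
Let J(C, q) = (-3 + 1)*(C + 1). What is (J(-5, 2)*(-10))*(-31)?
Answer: 2480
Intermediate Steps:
J(C, q) = -2 - 2*C (J(C, q) = -2*(1 + C) = -2 - 2*C)
(J(-5, 2)*(-10))*(-31) = ((-2 - 2*(-5))*(-10))*(-31) = ((-2 + 10)*(-10))*(-31) = (8*(-10))*(-31) = -80*(-31) = 2480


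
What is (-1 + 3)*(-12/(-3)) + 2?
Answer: 10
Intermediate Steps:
(-1 + 3)*(-12/(-3)) + 2 = 2*(-12*(-⅓)) + 2 = 2*4 + 2 = 8 + 2 = 10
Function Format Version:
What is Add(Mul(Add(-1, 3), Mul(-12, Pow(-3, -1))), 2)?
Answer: 10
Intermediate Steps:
Add(Mul(Add(-1, 3), Mul(-12, Pow(-3, -1))), 2) = Add(Mul(2, Mul(-12, Rational(-1, 3))), 2) = Add(Mul(2, 4), 2) = Add(8, 2) = 10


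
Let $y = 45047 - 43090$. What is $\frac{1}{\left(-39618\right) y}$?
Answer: $- \frac{1}{77532426} \approx -1.2898 \cdot 10^{-8}$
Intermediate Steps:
$y = 1957$ ($y = 45047 - 43090 = 1957$)
$\frac{1}{\left(-39618\right) y} = \frac{1}{\left(-39618\right) 1957} = \left(- \frac{1}{39618}\right) \frac{1}{1957} = - \frac{1}{77532426}$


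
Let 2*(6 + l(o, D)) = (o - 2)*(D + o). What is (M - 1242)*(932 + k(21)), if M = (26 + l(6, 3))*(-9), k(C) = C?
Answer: -1509552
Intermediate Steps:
l(o, D) = -6 + (-2 + o)*(D + o)/2 (l(o, D) = -6 + ((o - 2)*(D + o))/2 = -6 + ((-2 + o)*(D + o))/2 = -6 + (-2 + o)*(D + o)/2)
M = -342 (M = (26 + (-6 + (½)*6² - 1*3 - 1*6 + (½)*3*6))*(-9) = (26 + (-6 + (½)*36 - 3 - 6 + 9))*(-9) = (26 + (-6 + 18 - 3 - 6 + 9))*(-9) = (26 + 12)*(-9) = 38*(-9) = -342)
(M - 1242)*(932 + k(21)) = (-342 - 1242)*(932 + 21) = -1584*953 = -1509552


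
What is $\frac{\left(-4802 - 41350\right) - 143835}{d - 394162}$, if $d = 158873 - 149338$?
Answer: $\frac{63329}{128209} \approx 0.49395$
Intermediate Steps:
$d = 9535$
$\frac{\left(-4802 - 41350\right) - 143835}{d - 394162} = \frac{\left(-4802 - 41350\right) - 143835}{9535 - 394162} = \frac{-46152 - 143835}{-384627} = \left(-189987\right) \left(- \frac{1}{384627}\right) = \frac{63329}{128209}$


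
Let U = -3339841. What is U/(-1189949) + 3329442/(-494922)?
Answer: -384817565176/98155323163 ≈ -3.9205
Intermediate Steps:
U/(-1189949) + 3329442/(-494922) = -3339841/(-1189949) + 3329442/(-494922) = -3339841*(-1/1189949) + 3329442*(-1/494922) = 3339841/1189949 - 554907/82487 = -384817565176/98155323163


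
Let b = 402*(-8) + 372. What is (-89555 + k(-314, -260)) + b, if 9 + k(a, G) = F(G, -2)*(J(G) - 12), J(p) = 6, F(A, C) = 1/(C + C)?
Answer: -184813/2 ≈ -92407.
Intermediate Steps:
F(A, C) = 1/(2*C)
b = -2844 (b = -3216 + 372 = -2844)
k(a, G) = -15/2 (k(a, G) = -9 + ((½)/(-2))*(6 - 12) = -9 + ((½)*(-½))*(-6) = -9 - ¼*(-6) = -9 + 3/2 = -15/2)
(-89555 + k(-314, -260)) + b = (-89555 - 15/2) - 2844 = -179125/2 - 2844 = -184813/2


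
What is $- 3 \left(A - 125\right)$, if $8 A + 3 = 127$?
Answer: $\frac{657}{2} \approx 328.5$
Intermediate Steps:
$A = \frac{31}{2}$ ($A = - \frac{3}{8} + \frac{1}{8} \cdot 127 = - \frac{3}{8} + \frac{127}{8} = \frac{31}{2} \approx 15.5$)
$- 3 \left(A - 125\right) = - 3 \left(\frac{31}{2} - 125\right) = \left(-3\right) \left(- \frac{219}{2}\right) = \frac{657}{2}$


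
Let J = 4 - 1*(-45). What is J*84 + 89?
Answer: 4205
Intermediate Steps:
J = 49 (J = 4 + 45 = 49)
J*84 + 89 = 49*84 + 89 = 4116 + 89 = 4205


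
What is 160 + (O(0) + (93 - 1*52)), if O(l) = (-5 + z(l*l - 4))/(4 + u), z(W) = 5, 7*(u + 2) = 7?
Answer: 201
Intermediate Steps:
u = -1 (u = -2 + (⅐)*7 = -2 + 1 = -1)
O(l) = 0 (O(l) = (-5 + 5)/(4 - 1) = 0/3 = 0*(⅓) = 0)
160 + (O(0) + (93 - 1*52)) = 160 + (0 + (93 - 1*52)) = 160 + (0 + (93 - 52)) = 160 + (0 + 41) = 160 + 41 = 201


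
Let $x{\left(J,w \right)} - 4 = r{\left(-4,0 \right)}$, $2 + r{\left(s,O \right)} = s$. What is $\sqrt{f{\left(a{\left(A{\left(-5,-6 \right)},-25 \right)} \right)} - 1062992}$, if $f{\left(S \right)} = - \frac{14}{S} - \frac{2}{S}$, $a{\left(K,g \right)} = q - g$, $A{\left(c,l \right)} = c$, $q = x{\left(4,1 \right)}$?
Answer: $\frac{8 i \sqrt{8786299}}{23} \approx 1031.0 i$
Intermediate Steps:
$r{\left(s,O \right)} = -2 + s$
$x{\left(J,w \right)} = -2$ ($x{\left(J,w \right)} = 4 - 6 = -2$)
$q = -2$
$a{\left(K,g \right)} = -2 - g$
$f{\left(S \right)} = - \frac{16}{S}$
$\sqrt{f{\left(a{\left(A{\left(-5,-6 \right)},-25 \right)} \right)} - 1062992} = \sqrt{- \frac{16}{-2 - -25} - 1062992} = \sqrt{- \frac{16}{-2 + 25} - 1062992} = \sqrt{- \frac{16}{23} - 1062992} = \sqrt{- \frac{24448832}{23}} = \frac{8 i \sqrt{8786299}}{23}$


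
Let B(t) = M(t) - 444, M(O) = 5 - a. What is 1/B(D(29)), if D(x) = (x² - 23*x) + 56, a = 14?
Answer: -1/453 ≈ -0.0022075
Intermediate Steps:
M(O) = -9 (M(O) = 5 - 1*14 = 5 - 14 = -9)
D(x) = 56 + x² - 23*x
B(t) = -453 (B(t) = -9 - 444 = -453)
1/B(D(29)) = 1/(-453) = -1/453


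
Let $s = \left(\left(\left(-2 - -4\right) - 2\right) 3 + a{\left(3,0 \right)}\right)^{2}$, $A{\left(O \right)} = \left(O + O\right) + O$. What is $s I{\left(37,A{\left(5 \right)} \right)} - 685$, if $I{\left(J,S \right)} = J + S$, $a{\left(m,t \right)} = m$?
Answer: $-217$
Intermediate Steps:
$A{\left(O \right)} = 3 O$ ($A{\left(O \right)} = 2 O + O = 3 O$)
$s = 9$ ($s = \left(\left(\left(-2 - -4\right) - 2\right) 3 + 3\right)^{2} = \left(\left(\left(-2 + 4\right) - 2\right) 3 + 3\right)^{2} = \left(\left(2 - 2\right) 3 + 3\right)^{2} = \left(0 \cdot 3 + 3\right)^{2} = \left(0 + 3\right)^{2} = 3^{2} = 9$)
$s I{\left(37,A{\left(5 \right)} \right)} - 685 = 9 \left(37 + 3 \cdot 5\right) - 685 = 9 \left(37 + 15\right) - 685 = 9 \cdot 52 - 685 = 468 - 685 = -217$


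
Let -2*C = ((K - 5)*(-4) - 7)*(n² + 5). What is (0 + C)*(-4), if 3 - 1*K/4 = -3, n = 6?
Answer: -6806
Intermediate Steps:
K = 24 (K = 12 - 4*(-3) = 12 + 12 = 24)
C = 3403/2 (C = -((24 - 5)*(-4) - 7)*(6² + 5)/2 = -(19*(-4) - 7)*(36 + 5)/2 = -(-76 - 7)*41/2 = -(-83)*41/2 = -½*(-3403) = 3403/2 ≈ 1701.5)
(0 + C)*(-4) = (0 + 3403/2)*(-4) = (3403/2)*(-4) = -6806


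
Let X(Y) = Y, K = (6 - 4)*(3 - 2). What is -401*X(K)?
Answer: -802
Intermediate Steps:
K = 2 (K = 2*1 = 2)
-401*X(K) = -401*2 = -802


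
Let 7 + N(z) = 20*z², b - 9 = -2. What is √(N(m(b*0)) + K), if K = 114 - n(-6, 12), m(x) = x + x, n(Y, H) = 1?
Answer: √106 ≈ 10.296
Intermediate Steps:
b = 7 (b = 9 - 2 = 7)
m(x) = 2*x
N(z) = -7 + 20*z²
K = 113 (K = 114 - 1*1 = 114 - 1 = 113)
√(N(m(b*0)) + K) = √((-7 + 20*(2*(7*0))²) + 113) = √((-7 + 20*(2*0)²) + 113) = √((-7 + 20*0²) + 113) = √((-7 + 20*0) + 113) = √((-7 + 0) + 113) = √(-7 + 113) = √106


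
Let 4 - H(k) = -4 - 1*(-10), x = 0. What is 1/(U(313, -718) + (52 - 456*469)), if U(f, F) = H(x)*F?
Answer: -1/212376 ≈ -4.7086e-6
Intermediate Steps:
H(k) = -2 (H(k) = 4 - (-4 - 1*(-10)) = 4 - (-4 + 10) = 4 - 1*6 = 4 - 6 = -2)
U(f, F) = -2*F
1/(U(313, -718) + (52 - 456*469)) = 1/(-2*(-718) + (52 - 456*469)) = 1/(1436 + (52 - 213864)) = 1/(1436 - 213812) = 1/(-212376) = -1/212376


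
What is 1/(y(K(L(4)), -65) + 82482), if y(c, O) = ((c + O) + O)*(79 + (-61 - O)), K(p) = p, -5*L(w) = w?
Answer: 5/358128 ≈ 1.3961e-5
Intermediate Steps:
L(w) = -w/5
y(c, O) = (18 - O)*(c + 2*O) (y(c, O) = ((O + c) + O)*(18 - O) = (c + 2*O)*(18 - O) = (18 - O)*(c + 2*O))
1/(y(K(L(4)), -65) + 82482) = 1/((-2*(-65)**2 + 18*(-1/5*4) + 36*(-65) - 1*(-65)*(-1/5*4)) + 82482) = 1/((-2*4225 + 18*(-4/5) - 2340 - 1*(-65)*(-4/5)) + 82482) = 1/((-8450 - 72/5 - 2340 - 52) + 82482) = 1/(-54282/5 + 82482) = 1/(358128/5) = 5/358128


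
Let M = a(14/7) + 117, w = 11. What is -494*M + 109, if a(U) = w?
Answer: -63123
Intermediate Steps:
a(U) = 11
M = 128 (M = 11 + 117 = 128)
-494*M + 109 = -494*128 + 109 = -63232 + 109 = -63123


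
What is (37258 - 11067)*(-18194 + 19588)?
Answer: 36510254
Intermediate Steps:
(37258 - 11067)*(-18194 + 19588) = 26191*1394 = 36510254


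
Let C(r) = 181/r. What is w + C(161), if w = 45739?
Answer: 7364160/161 ≈ 45740.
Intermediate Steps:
w + C(161) = 45739 + 181/161 = 7364160/161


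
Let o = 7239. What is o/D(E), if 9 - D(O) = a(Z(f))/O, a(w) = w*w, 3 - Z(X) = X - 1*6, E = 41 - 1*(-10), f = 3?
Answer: 41021/47 ≈ 872.79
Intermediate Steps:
E = 51 (E = 41 + 10 = 51)
Z(X) = 9 - X (Z(X) = 3 - (X - 1*6) = 3 - (X - 6) = 3 - (-6 + X) = 3 + (6 - X) = 9 - X)
a(w) = w²
D(O) = 9 - 36/O (D(O) = 9 - (9 - 1*3)²/O = 9 - (9 - 3)²/O = 9 - 6²/O = 9 - 36/O)
o/D(E) = 7239/(9 - 36/51) = 7239/(9 - 36*1/51) = 7239/(9 - 12/17) = 7239/(141/17) = 7239*(17/141) = 41021/47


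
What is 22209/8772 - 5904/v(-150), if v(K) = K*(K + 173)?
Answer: 7133941/1681300 ≈ 4.2431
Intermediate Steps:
v(K) = K*(173 + K)
22209/8772 - 5904/v(-150) = 22209/8772 - 5904*(-1/(150*(173 - 150))) = 22209*(1/8772) - 5904/((-150*23)) = 7403/2924 - 5904/(-3450) = 7403/2924 - 5904*(-1/3450) = 7403/2924 + 984/575 = 7133941/1681300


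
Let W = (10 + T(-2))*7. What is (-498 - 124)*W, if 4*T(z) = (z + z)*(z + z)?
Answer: -60956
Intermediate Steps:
T(z) = z² (T(z) = ((z + z)*(z + z))/4 = ((2*z)*(2*z))/4 = (4*z²)/4 = z²)
W = 98 (W = (10 + (-2)²)*7 = (10 + 4)*7 = 14*7 = 98)
(-498 - 124)*W = (-498 - 124)*98 = -622*98 = -60956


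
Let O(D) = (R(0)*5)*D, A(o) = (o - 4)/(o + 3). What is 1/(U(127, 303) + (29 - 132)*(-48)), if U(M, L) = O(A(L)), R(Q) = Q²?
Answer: 1/4944 ≈ 0.00020227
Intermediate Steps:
A(o) = (-4 + o)/(3 + o)
O(D) = 0 (O(D) = (0²*5)*D = (0*5)*D = 0*D = 0)
U(M, L) = 0
1/(U(127, 303) + (29 - 132)*(-48)) = 1/(0 + (29 - 132)*(-48)) = 1/(0 - 103*(-48)) = 1/(0 + 4944) = 1/4944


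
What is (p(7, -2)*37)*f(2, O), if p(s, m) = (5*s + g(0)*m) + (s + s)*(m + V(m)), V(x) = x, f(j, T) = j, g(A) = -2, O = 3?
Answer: -1258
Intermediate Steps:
p(s, m) = -2*m + 5*s + 4*m*s (p(s, m) = (5*s - 2*m) + (s + s)*(m + m) = (-2*m + 5*s) + (2*s)*(2*m) = (-2*m + 5*s) + 4*m*s = -2*m + 5*s + 4*m*s)
(p(7, -2)*37)*f(2, O) = ((-2*(-2) + 5*7 + 4*(-2)*7)*37)*2 = ((4 + 35 - 56)*37)*2 = -17*37*2 = -629*2 = -1258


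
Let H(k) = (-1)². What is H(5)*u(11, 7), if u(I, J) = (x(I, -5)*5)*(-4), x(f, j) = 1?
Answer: -20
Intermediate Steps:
u(I, J) = -20 (u(I, J) = (1*5)*(-4) = 5*(-4) = -20)
H(k) = 1
H(5)*u(11, 7) = 1*(-20) = -20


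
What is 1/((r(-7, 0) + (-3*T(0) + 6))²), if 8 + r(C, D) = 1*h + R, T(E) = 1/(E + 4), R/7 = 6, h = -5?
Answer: 16/18769 ≈ 0.00085247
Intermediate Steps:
R = 42 (R = 7*6 = 42)
T(E) = 1/(4 + E)
r(C, D) = 29 (r(C, D) = -8 + (1*(-5) + 42) = -8 + (-5 + 42) = -8 + 37 = 29)
1/((r(-7, 0) + (-3*T(0) + 6))²) = 1/((29 + (-3/(4 + 0) + 6))²) = 1/((29 + (-3/4 + 6))²) = 1/((29 + (-3*¼ + 6))²) = 1/((29 + (-¾ + 6))²) = 1/((29 + 21/4)²) = 1/((137/4)²) = 1/(18769/16) = 16/18769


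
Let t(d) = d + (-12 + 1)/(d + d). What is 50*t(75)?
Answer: 11239/3 ≈ 3746.3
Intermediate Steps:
t(d) = d - 11/(2*d) (t(d) = d - 11*1/(2*d) = d - 11/(2*d))
50*t(75) = 50*(75 - 11/2/75) = 50*(75 - 11/2*1/75) = 50*(75 - 11/150) = 50*(11239/150) = 11239/3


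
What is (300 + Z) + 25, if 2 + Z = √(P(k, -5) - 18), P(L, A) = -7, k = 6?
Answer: 323 + 5*I ≈ 323.0 + 5.0*I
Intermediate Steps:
Z = -2 + 5*I (Z = -2 + √(-7 - 18) = -2 + √(-25) = -2 + 5*I ≈ -2.0 + 5.0*I)
(300 + Z) + 25 = (300 + (-2 + 5*I)) + 25 = (298 + 5*I) + 25 = 323 + 5*I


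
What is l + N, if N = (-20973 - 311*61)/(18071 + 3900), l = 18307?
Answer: 402183153/21971 ≈ 18305.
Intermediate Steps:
N = -39944/21971 (N = (-20973 - 18971)/21971 = -39944*1/21971 = -39944/21971 ≈ -1.8180)
l + N = 18307 - 39944/21971 = 402183153/21971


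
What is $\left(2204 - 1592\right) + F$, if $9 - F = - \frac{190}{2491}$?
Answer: $\frac{1547101}{2491} \approx 621.08$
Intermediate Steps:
$F = \frac{22609}{2491}$ ($F = 9 - - \frac{190}{2491} = 9 + \frac{190}{2491} = \frac{22609}{2491} \approx 9.0763$)
$\left(2204 - 1592\right) + F = \left(2204 - 1592\right) + \frac{22609}{2491} = 612 + \frac{22609}{2491} = \frac{1547101}{2491}$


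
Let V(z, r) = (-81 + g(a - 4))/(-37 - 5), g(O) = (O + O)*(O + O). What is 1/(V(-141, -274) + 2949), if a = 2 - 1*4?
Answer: 2/5895 ≈ 0.00033927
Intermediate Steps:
a = -2 (a = 2 - 4 = -2)
g(O) = 4*O² (g(O) = (2*O)*(2*O) = 4*O²)
V(z, r) = -3/2 (V(z, r) = (-81 + 4*(-2 - 4)²)/(-37 - 5) = (-81 + 4*(-6)²)/(-42) = (-81 + 4*36)*(-1/42) = (-81 + 144)*(-1/42) = 63*(-1/42) = -3/2)
1/(V(-141, -274) + 2949) = 1/(-3/2 + 2949) = 1/(5895/2) = 2/5895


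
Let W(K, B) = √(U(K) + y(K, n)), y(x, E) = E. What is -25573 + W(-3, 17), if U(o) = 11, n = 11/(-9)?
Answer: -25573 + 2*√22/3 ≈ -25570.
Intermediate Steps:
n = -11/9 (n = 11*(-⅑) = -11/9 ≈ -1.2222)
W(K, B) = 2*√22/3 (W(K, B) = √(11 - 11/9) = √(88/9) = 2*√22/3)
-25573 + W(-3, 17) = -25573 + 2*√22/3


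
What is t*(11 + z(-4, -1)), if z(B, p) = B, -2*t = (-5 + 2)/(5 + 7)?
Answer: 7/8 ≈ 0.87500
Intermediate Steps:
t = ⅛ (t = -(-5 + 2)/(2*(5 + 7)) = -(-3)/(2*12) = -½*(-¼) = ⅛ ≈ 0.12500)
t*(11 + z(-4, -1)) = (11 - 4)/8 = (⅛)*7 = 7/8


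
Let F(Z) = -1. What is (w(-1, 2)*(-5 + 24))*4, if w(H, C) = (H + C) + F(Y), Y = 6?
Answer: 0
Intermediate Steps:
w(H, C) = -1 + C + H (w(H, C) = (H + C) - 1 = (C + H) - 1 = -1 + C + H)
(w(-1, 2)*(-5 + 24))*4 = ((-1 + 2 - 1)*(-5 + 24))*4 = (0*19)*4 = 0*4 = 0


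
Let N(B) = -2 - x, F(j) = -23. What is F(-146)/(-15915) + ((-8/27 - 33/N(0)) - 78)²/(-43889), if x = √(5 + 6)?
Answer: -1492632842326/8316961330545 + 364760*√11/19355049 ≈ -0.11696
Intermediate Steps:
x = √11 ≈ 3.3166
N(B) = -2 - √11
F(-146)/(-15915) + ((-8/27 - 33/N(0)) - 78)²/(-43889) = -23/(-15915) + ((-8/27 - 33/(-2 - √11)) - 78)²/(-43889) = -23*(-1/15915) + ((-8*1/27 - 33/(-2 - √11)) - 78)²*(-1/43889) = 23/15915 + ((-8/27 - 33/(-2 - √11)) - 78)²*(-1/43889) = 23/15915 + (-2114/27 - 33/(-2 - √11))²*(-1/43889) = 23/15915 - (-2114/27 - 33/(-2 - √11))²/43889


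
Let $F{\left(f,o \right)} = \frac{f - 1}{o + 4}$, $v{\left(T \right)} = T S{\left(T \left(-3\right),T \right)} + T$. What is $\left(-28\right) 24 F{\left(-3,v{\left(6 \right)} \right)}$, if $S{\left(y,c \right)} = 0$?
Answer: $\frac{1344}{5} \approx 268.8$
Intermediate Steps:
$v{\left(T \right)} = T$ ($v{\left(T \right)} = T 0 + T = 0 + T = T$)
$F{\left(f,o \right)} = \frac{-1 + f}{4 + o}$
$\left(-28\right) 24 F{\left(-3,v{\left(6 \right)} \right)} = \left(-28\right) 24 \frac{-1 - 3}{4 + 6} = - 672 \cdot \frac{1}{10} \left(-4\right) = \left(-672\right) \left(- \frac{2}{5}\right) = \frac{1344}{5}$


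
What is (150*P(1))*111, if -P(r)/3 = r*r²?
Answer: -49950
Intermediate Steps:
P(r) = -3*r³ (P(r) = -3*r*r² = -3*r³)
(150*P(1))*111 = (150*(-3*1³))*111 = (150*(-3*1))*111 = (150*(-3))*111 = -450*111 = -49950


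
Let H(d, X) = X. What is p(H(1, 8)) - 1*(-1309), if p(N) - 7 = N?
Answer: 1324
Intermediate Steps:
p(N) = 7 + N
p(H(1, 8)) - 1*(-1309) = (7 + 8) - 1*(-1309) = 15 + 1309 = 1324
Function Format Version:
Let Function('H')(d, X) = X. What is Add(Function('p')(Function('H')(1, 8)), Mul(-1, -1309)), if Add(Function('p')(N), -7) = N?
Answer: 1324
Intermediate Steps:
Function('p')(N) = Add(7, N)
Add(Function('p')(Function('H')(1, 8)), Mul(-1, -1309)) = Add(Add(7, 8), Mul(-1, -1309)) = Add(15, 1309) = 1324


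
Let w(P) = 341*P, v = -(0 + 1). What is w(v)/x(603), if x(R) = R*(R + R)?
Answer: -341/727218 ≈ -0.00046891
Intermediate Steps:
v = -1 (v = -1*1 = -1)
x(R) = 2*R² (x(R) = R*(2*R) = 2*R²)
w(v)/x(603) = (341*(-1))/((2*603²)) = -341/(2*363609) = -341/727218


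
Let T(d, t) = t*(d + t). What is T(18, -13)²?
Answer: 4225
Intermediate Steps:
T(18, -13)² = (-13*(18 - 13))² = (-13*5)² = (-65)² = 4225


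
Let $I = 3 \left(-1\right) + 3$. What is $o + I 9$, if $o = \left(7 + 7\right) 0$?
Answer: $0$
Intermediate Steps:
$o = 0$ ($o = 14 \cdot 0 = 0$)
$I = 0$ ($I = -3 + 3 = 0$)
$o + I 9 = 0 + 0 \cdot 9 = 0 + 0 = 0$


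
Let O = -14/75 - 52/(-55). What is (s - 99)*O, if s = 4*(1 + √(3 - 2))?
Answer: -56966/825 ≈ -69.050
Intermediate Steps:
O = 626/825 (O = -14*1/75 - 52*(-1/55) = -14/75 + 52/55 = 626/825 ≈ 0.75879)
s = 8 (s = 4*(1 + √1) = 4*(1 + 1) = 4*2 = 8)
(s - 99)*O = (8 - 99)*(626/825) = -91*626/825 = -56966/825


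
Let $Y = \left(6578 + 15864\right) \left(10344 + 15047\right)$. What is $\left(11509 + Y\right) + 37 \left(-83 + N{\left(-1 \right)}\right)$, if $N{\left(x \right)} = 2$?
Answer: $569833334$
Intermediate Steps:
$Y = 569824822$ ($Y = 22442 \cdot 25391 = 569824822$)
$\left(11509 + Y\right) + 37 \left(-83 + N{\left(-1 \right)}\right) = \left(11509 + 569824822\right) + 37 \left(-83 + 2\right) = 569836331 + 37 \left(-81\right) = 569836331 - 2997 = 569833334$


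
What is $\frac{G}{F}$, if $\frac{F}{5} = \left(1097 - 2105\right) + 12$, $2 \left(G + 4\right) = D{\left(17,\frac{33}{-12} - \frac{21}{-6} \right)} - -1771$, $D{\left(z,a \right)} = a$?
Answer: $- \frac{17}{96} \approx -0.17708$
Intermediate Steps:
$G = \frac{7055}{8}$ ($G = -4 + \frac{\left(\frac{33}{-12} - \frac{21}{-6}\right) - -1771}{2} = -4 + \frac{\left(33 \left(- \frac{1}{12}\right) - - \frac{7}{2}\right) + 1771}{2} = -4 + \frac{\left(- \frac{11}{4} + \frac{7}{2}\right) + 1771}{2} = -4 + \frac{\frac{3}{4} + 1771}{2} = -4 + \frac{1}{2} \cdot \frac{7087}{4} = -4 + \frac{7087}{8} = \frac{7055}{8} \approx 881.88$)
$F = -4980$ ($F = 5 \left(\left(1097 - 2105\right) + 12\right) = 5 \left(-1008 + 12\right) = 5 \left(-996\right) = -4980$)
$\frac{G}{F} = \frac{7055}{8 \left(-4980\right)} = \frac{7055}{8} \left(- \frac{1}{4980}\right) = - \frac{17}{96}$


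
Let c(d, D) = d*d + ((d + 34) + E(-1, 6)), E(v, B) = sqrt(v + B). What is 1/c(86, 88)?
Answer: 7516/56490251 - sqrt(5)/56490251 ≈ 0.00013301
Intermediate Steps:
E(v, B) = sqrt(B + v)
c(d, D) = 34 + d + sqrt(5) + d**2 (c(d, D) = d*d + ((d + 34) + sqrt(6 - 1)) = d**2 + ((34 + d) + sqrt(5)) = d**2 + (34 + d + sqrt(5)) = 34 + d + sqrt(5) + d**2)
1/c(86, 88) = 1/(34 + 86 + sqrt(5) + 86**2) = 1/(34 + 86 + sqrt(5) + 7396) = 1/(7516 + sqrt(5))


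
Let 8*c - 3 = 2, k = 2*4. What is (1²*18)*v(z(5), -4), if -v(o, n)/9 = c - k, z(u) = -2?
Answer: 4779/4 ≈ 1194.8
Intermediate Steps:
k = 8
c = 5/8 (c = 3/8 + (⅛)*2 = 3/8 + ¼ = 5/8 ≈ 0.62500)
v(o, n) = 531/8 (v(o, n) = -9*(5/8 - 1*8) = -9*(5/8 - 8) = -9*(-59/8) = 531/8)
(1²*18)*v(z(5), -4) = (1²*18)*(531/8) = (1*18)*(531/8) = 18*(531/8) = 4779/4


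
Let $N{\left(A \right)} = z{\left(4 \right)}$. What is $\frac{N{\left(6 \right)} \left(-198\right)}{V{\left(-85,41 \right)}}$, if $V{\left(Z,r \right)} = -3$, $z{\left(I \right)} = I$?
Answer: $264$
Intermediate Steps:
$N{\left(A \right)} = 4$
$\frac{N{\left(6 \right)} \left(-198\right)}{V{\left(-85,41 \right)}} = \frac{4 \left(-198\right)}{-3} = \left(-792\right) \left(- \frac{1}{3}\right) = 264$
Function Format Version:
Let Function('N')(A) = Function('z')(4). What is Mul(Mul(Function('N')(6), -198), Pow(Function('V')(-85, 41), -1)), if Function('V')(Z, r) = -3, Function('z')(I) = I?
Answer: 264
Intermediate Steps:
Function('N')(A) = 4
Mul(Mul(Function('N')(6), -198), Pow(Function('V')(-85, 41), -1)) = Mul(Mul(4, -198), Pow(-3, -1)) = Mul(-792, Rational(-1, 3)) = 264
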